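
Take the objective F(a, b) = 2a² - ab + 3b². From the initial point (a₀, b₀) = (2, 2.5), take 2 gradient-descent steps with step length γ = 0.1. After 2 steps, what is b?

0.625

∇F = (4a - b, -a + 6b)
(a₁, b₁) = (2, 2.5) − 0.1·(5.5, 13) = (1.45, 1.2)
(a₂, b₂) = (1.45, 1.2) − 0.1·(4.6, 5.75) = (0.99, 0.625)
b = 0.625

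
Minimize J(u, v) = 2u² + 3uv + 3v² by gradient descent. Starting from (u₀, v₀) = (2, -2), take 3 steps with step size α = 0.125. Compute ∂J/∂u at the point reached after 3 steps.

∇J = (4u + 3v, 3u + 6v)
(u₁, v₁) = (2, -2) − 0.125·(2, -6) = (1.75, -1.25)
(u₂, v₂) = (1.75, -1.25) − 0.125·(3.25, -2.25) = (1.34375, -0.96875)
(u₃, v₃) = (1.34375, -0.96875) − 0.125·(2.46875, -1.78125) = (1.03515625, -0.74609375)
∂J/∂u at (1.03515625, -0.74609375) = 1.90234375

1.90234375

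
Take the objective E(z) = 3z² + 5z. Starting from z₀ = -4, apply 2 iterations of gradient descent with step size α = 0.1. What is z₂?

E′(z) = 6z + 5
Step 1: E′(-4) = -19; z₁ = -4 − 0.1·(-19) = -2.1
Step 2: E′(-2.1) = -7.6; z₂ = -2.1 − 0.1·(-7.6) = -1.34

-1.34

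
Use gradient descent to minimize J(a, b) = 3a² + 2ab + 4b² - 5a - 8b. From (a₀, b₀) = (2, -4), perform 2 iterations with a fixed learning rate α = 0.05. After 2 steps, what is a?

1.905

∇J = (6a + 2b - 5, 2a + 8b - 8)
Step 1: at (2, -4), ∇J = (-1, -36) → (2, -4) − 0.05·(-1, -36) = (2.05, -2.2)
Step 2: at (2.05, -2.2), ∇J = (2.9, -21.5) → (2.05, -2.2) − 0.05·(2.9, -21.5) = (1.905, -1.125)
a = 1.905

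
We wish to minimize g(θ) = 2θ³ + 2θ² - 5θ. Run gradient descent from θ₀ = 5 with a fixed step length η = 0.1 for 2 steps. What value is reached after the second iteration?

-85.75

g′(θ) = 6θ² + 4θ - 5
θ₁ = 5 − 0.1·165 = -11.5
θ₂ = -11.5 − 0.1·742.5 = -85.75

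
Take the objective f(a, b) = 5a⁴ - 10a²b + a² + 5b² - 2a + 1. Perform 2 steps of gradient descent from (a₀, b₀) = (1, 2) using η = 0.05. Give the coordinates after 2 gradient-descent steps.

(-3.1, 2.75)

∇f = (20a³ - 20ab + 2a - 2, -10a² + 10b)
Step 1: at (1, 2), ∇f = (-20, 10) → (1, 2) − 0.05·(-20, 10) = (2, 1.5)
Step 2: at (2, 1.5), ∇f = (102, -25) → (2, 1.5) − 0.05·(102, -25) = (-3.1, 2.75)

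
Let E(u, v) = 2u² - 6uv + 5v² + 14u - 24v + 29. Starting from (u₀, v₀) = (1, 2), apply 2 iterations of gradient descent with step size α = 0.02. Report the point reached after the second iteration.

(0.7936, 2.3456)

∇E = (4u - 6v + 14, -6u + 10v - 24)
Step 1: at (1, 2), ∇E = (6, -10) → (1, 2) − 0.02·(6, -10) = (0.88, 2.2)
Step 2: at (0.88, 2.2), ∇E = (4.32, -7.28) → (0.88, 2.2) − 0.02·(4.32, -7.28) = (0.7936, 2.3456)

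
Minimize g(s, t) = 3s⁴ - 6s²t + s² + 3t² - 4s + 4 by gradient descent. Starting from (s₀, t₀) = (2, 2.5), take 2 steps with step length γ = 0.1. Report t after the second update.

2.896

∇g = (12s³ - 12st + 2s - 4, -6s² + 6t)
(s₁, t₁) = (2, 2.5) − 0.1·(36, -9) = (-1.6, 3.4)
(s₂, t₂) = (-1.6, 3.4) − 0.1·(8.928, 5.04) = (-2.4928, 2.896)
t = 2.896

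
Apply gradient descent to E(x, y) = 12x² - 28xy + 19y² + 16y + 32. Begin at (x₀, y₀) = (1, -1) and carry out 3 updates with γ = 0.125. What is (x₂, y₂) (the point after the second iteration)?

∇E = (24x - 28y, -28x + 38y + 16)
(x₁, y₁) = (1, -1) − 0.125·(52, -50) = (-5.5, 5.25)
(x₂, y₂) = (-5.5, 5.25) − 0.125·(-279, 369.5) = (29.375, -40.9375)

(29.375, -40.9375)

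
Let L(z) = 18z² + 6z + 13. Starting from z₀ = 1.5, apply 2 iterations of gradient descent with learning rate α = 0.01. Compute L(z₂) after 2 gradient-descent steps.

20.888608

L′(z) = 36z + 6
z₁ = 1.5 − 0.01·60 = 0.9
z₂ = 0.9 − 0.01·38.4 = 0.516
L(0.516) = 20.888608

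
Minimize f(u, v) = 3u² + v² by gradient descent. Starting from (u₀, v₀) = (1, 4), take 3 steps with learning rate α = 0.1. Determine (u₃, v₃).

(0.064, 2.048)

∇f = (6u, 2v)
Step 1: at (1, 4), ∇f = (6, 8) → (1, 4) − 0.1·(6, 8) = (0.4, 3.2)
Step 2: at (0.4, 3.2), ∇f = (2.4, 6.4) → (0.4, 3.2) − 0.1·(2.4, 6.4) = (0.16, 2.56)
Step 3: at (0.16, 2.56), ∇f = (0.96, 5.12) → (0.16, 2.56) − 0.1·(0.96, 5.12) = (0.064, 2.048)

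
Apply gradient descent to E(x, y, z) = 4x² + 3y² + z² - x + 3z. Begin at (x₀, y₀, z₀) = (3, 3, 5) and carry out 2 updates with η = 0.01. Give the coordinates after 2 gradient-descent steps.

(2.5584, 2.6508, 4.7426)

∇E = (8x - 1, 6y, 2z + 3)
Step 1: at (3, 3, 5), ∇E = (23, 18, 13) → (3, 3, 5) − 0.01·(23, 18, 13) = (2.77, 2.82, 4.87)
Step 2: at (2.77, 2.82, 4.87), ∇E = (21.16, 16.92, 12.74) → (2.77, 2.82, 4.87) − 0.01·(21.16, 16.92, 12.74) = (2.5584, 2.6508, 4.7426)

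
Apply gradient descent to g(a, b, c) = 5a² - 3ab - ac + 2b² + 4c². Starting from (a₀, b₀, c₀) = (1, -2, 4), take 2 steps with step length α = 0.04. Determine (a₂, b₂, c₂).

(0.2352, -1.248, 1.8976)

∇g = (10a - 3b - c, -3a + 4b, -a + 8c)
Step 1: at (1, -2, 4), ∇g = (12, -11, 31) → (1, -2, 4) − 0.04·(12, -11, 31) = (0.52, -1.56, 2.76)
Step 2: at (0.52, -1.56, 2.76), ∇g = (7.12, -7.8, 21.56) → (0.52, -1.56, 2.76) − 0.04·(7.12, -7.8, 21.56) = (0.2352, -1.248, 1.8976)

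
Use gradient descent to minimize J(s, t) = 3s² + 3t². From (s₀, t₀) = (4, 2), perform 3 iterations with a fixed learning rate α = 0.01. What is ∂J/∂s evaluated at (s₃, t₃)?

∇J = (6s, 6t)
Step 1: at (4, 2), ∇J = (24, 12) → (4, 2) − 0.01·(24, 12) = (3.76, 1.88)
Step 2: at (3.76, 1.88), ∇J = (22.56, 11.28) → (3.76, 1.88) − 0.01·(22.56, 11.28) = (3.5344, 1.7672)
Step 3: at (3.5344, 1.7672), ∇J = (21.2064, 10.6032) → (3.5344, 1.7672) − 0.01·(21.2064, 10.6032) = (3.322336, 1.661168)
∂J/∂s at (3.322336, 1.661168) = 19.934016

19.934016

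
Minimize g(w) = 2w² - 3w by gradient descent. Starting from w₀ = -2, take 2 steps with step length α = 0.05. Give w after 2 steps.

g′(w) = 4w - 3
Step 1: g′(-2) = -11; w₁ = -2 − 0.05·(-11) = -1.45
Step 2: g′(-1.45) = -8.8; w₂ = -1.45 − 0.05·(-8.8) = -1.01

-1.01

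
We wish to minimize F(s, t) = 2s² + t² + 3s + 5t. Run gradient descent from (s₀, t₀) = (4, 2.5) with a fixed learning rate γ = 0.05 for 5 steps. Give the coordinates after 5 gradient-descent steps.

(0.80648, 0.45245)

∇F = (4s + 3, 2t + 5)
Step 1: at (4, 2.5), ∇F = (19, 10) → (4, 2.5) − 0.05·(19, 10) = (3.05, 2)
Step 2: at (3.05, 2), ∇F = (15.2, 9) → (3.05, 2) − 0.05·(15.2, 9) = (2.29, 1.55)
Step 3: at (2.29, 1.55), ∇F = (12.16, 8.1) → (2.29, 1.55) − 0.05·(12.16, 8.1) = (1.682, 1.145)
Step 4: at (1.682, 1.145), ∇F = (9.728, 7.29) → (1.682, 1.145) − 0.05·(9.728, 7.29) = (1.1956, 0.7805)
Step 5: at (1.1956, 0.7805), ∇F = (7.7824, 6.561) → (1.1956, 0.7805) − 0.05·(7.7824, 6.561) = (0.80648, 0.45245)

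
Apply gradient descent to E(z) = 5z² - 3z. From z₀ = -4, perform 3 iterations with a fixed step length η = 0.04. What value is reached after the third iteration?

E′(z) = 10z - 3
z₁ = -4 − 0.04·(-43) = -2.28
z₂ = -2.28 − 0.04·(-25.8) = -1.248
z₃ = -1.248 − 0.04·(-15.48) = -0.6288

-0.6288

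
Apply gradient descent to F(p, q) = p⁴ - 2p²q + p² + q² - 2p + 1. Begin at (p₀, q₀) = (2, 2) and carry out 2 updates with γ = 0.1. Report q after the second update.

1.928

∇F = (4p³ - 4pq + 2p - 2, -2p² + 2q)
(p₁, q₁) = (2, 2) − 0.1·(18, -4) = (0.2, 2.4)
(p₂, q₂) = (0.2, 2.4) − 0.1·(-3.488, 4.72) = (0.5488, 1.928)
q = 1.928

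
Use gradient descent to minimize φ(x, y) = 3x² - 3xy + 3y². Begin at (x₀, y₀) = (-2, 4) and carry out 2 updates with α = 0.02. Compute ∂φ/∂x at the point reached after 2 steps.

-15.504

∇φ = (6x - 3y, -3x + 6y)
Step 1: at (-2, 4), ∇φ = (-24, 30) → (-2, 4) − 0.02·(-24, 30) = (-1.52, 3.4)
Step 2: at (-1.52, 3.4), ∇φ = (-19.32, 24.96) → (-1.52, 3.4) − 0.02·(-19.32, 24.96) = (-1.1336, 2.9008)
∂φ/∂x at (-1.1336, 2.9008) = -15.504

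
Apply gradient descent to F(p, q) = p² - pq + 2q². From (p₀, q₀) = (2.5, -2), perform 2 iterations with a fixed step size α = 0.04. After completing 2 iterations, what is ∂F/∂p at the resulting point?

∇F = (2p - q, -p + 4q)
(p₁, q₁) = (2.5, -2) − 0.04·(7, -10.5) = (2.22, -1.58)
(p₂, q₂) = (2.22, -1.58) − 0.04·(6.02, -8.54) = (1.9792, -1.2384)
∂F/∂p at (1.9792, -1.2384) = 5.1968

5.1968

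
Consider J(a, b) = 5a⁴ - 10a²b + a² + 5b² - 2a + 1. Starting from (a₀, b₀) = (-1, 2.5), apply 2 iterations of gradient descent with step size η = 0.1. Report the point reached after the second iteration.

(83.432, 12.96)

∇J = (20a³ - 20ab + 2a - 2, -10a² + 10b)
Step 1: at (-1, 2.5), ∇J = (26, 15) → (-1, 2.5) − 0.1·(26, 15) = (-3.6, 1)
Step 2: at (-3.6, 1), ∇J = (-870.32, -119.6) → (-3.6, 1) − 0.1·(-870.32, -119.6) = (83.432, 12.96)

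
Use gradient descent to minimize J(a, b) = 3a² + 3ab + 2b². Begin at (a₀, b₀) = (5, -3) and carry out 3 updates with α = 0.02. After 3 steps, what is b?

-3.09564

∇J = (6a + 3b, 3a + 4b)
Step 1: at (5, -3), ∇J = (21, 3) → (5, -3) − 0.02·(21, 3) = (4.58, -3.06)
Step 2: at (4.58, -3.06), ∇J = (18.3, 1.5) → (4.58, -3.06) − 0.02·(18.3, 1.5) = (4.214, -3.09)
Step 3: at (4.214, -3.09), ∇J = (16.014, 0.282) → (4.214, -3.09) − 0.02·(16.014, 0.282) = (3.89372, -3.09564)
b = -3.09564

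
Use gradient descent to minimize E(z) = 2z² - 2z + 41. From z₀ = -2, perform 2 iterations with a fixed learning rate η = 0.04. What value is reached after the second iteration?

E′(z) = 4z - 2
z₁ = -2 − 0.04·(-10) = -1.6
z₂ = -1.6 − 0.04·(-8.4) = -1.264

-1.264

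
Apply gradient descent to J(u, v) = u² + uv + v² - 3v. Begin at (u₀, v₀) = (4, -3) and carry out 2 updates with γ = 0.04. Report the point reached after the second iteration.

∇J = (2u + v, u + 2v - 3)
Step 1: at (4, -3), ∇J = (5, -5) → (4, -3) − 0.04·(5, -5) = (3.8, -2.8)
Step 2: at (3.8, -2.8), ∇J = (4.8, -4.8) → (3.8, -2.8) − 0.04·(4.8, -4.8) = (3.608, -2.608)

(3.608, -2.608)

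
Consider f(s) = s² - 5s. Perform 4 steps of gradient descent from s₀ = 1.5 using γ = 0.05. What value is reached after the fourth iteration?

1.8439

f′(s) = 2s - 5
Step 1: f′(1.5) = -2; s₁ = 1.5 − 0.05·(-2) = 1.6
Step 2: f′(1.6) = -1.8; s₂ = 1.6 − 0.05·(-1.8) = 1.69
Step 3: f′(1.69) = -1.62; s₃ = 1.69 − 0.05·(-1.62) = 1.771
Step 4: f′(1.771) = -1.458; s₄ = 1.771 − 0.05·(-1.458) = 1.8439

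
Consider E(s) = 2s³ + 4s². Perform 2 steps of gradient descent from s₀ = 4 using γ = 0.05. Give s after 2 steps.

E′(s) = 6s² + 8s
s₁ = 4 − 0.05·128 = -2.4
s₂ = -2.4 − 0.05·15.36 = -3.168

-3.168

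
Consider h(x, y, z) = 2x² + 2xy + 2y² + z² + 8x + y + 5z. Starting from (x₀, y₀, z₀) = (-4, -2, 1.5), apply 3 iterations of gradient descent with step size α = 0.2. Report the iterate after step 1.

∇h = (4x + 2y + 8, 2x + 4y + 1, 2z + 5)
(x₁, y₁, z₁) = (-4, -2, 1.5) − 0.2·(-12, -15, 8) = (-1.6, 1, -0.1)

(-1.6, 1, -0.1)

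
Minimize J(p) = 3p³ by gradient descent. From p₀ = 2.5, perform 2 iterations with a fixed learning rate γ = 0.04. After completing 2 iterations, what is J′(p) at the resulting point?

0.46580625

J′(p) = 9p²
p₁ = 2.5 − 0.04·56.25 = 0.25
p₂ = 0.25 − 0.04·0.5625 = 0.2275
J′(p) at (0.2275) = 0.46580625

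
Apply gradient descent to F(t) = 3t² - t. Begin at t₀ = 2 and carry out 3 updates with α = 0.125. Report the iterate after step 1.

0.625

F′(t) = 6t - 1
Step 1: F′(2) = 11; t₁ = 2 − 0.125·11 = 0.625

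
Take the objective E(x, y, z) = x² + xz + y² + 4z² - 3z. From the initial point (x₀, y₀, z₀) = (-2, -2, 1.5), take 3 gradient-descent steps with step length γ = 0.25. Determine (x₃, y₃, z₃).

∇E = (2x + z, 2y, x + 8z - 3)
(x₁, y₁, z₁) = (-2, -2, 1.5) − 0.25·(-2.5, -4, 7) = (-1.375, -1, -0.25)
(x₂, y₂, z₂) = (-1.375, -1, -0.25) − 0.25·(-3, -2, -6.375) = (-0.625, -0.5, 1.34375)
(x₃, y₃, z₃) = (-0.625, -0.5, 1.34375) − 0.25·(0.09375, -1, 7.125) = (-0.6484375, -0.25, -0.4375)

(-0.6484375, -0.25, -0.4375)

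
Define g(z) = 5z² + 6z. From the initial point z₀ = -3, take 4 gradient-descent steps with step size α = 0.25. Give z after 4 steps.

g′(z) = 10z + 6
Step 1: g′(-3) = -24; z₁ = -3 − 0.25·(-24) = 3
Step 2: g′(3) = 36; z₂ = 3 − 0.25·36 = -6
Step 3: g′(-6) = -54; z₃ = -6 − 0.25·(-54) = 7.5
Step 4: g′(7.5) = 81; z₄ = 7.5 − 0.25·81 = -12.75

-12.75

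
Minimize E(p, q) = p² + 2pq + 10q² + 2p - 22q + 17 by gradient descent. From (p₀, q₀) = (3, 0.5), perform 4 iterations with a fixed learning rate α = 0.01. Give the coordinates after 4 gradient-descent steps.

(2.6443236, 0.68650256)

∇E = (2p + 2q + 2, 2p + 20q - 22)
Step 1: at (3, 0.5), ∇E = (9, -6) → (3, 0.5) − 0.01·(9, -6) = (2.91, 0.56)
Step 2: at (2.91, 0.56), ∇E = (8.94, -4.98) → (2.91, 0.56) − 0.01·(8.94, -4.98) = (2.8206, 0.6098)
Step 3: at (2.8206, 0.6098), ∇E = (8.8608, -4.1628) → (2.8206, 0.6098) − 0.01·(8.8608, -4.1628) = (2.731992, 0.651428)
Step 4: at (2.731992, 0.651428), ∇E = (8.76684, -3.507456) → (2.731992, 0.651428) − 0.01·(8.76684, -3.507456) = (2.6443236, 0.68650256)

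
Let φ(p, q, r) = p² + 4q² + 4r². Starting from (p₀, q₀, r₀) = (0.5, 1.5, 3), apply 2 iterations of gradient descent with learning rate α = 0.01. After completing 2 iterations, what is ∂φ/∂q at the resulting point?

10.1568

∇φ = (2p, 8q, 8r)
Step 1: at (0.5, 1.5, 3), ∇φ = (1, 12, 24) → (0.5, 1.5, 3) − 0.01·(1, 12, 24) = (0.49, 1.38, 2.76)
Step 2: at (0.49, 1.38, 2.76), ∇φ = (0.98, 11.04, 22.08) → (0.49, 1.38, 2.76) − 0.01·(0.98, 11.04, 22.08) = (0.4802, 1.2696, 2.5392)
∂φ/∂q at (0.4802, 1.2696, 2.5392) = 10.1568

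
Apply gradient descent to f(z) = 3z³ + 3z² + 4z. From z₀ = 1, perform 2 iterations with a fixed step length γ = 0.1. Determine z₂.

-1.489

f′(z) = 9z² + 6z + 4
z₁ = 1 − 0.1·19 = -0.9
z₂ = -0.9 − 0.1·5.89 = -1.489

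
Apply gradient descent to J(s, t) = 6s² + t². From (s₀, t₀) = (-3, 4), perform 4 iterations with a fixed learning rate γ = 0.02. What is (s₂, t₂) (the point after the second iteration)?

∇J = (12s, 2t)
Step 1: at (-3, 4), ∇J = (-36, 8) → (-3, 4) − 0.02·(-36, 8) = (-2.28, 3.84)
Step 2: at (-2.28, 3.84), ∇J = (-27.36, 7.68) → (-2.28, 3.84) − 0.02·(-27.36, 7.68) = (-1.7328, 3.6864)

(-1.7328, 3.6864)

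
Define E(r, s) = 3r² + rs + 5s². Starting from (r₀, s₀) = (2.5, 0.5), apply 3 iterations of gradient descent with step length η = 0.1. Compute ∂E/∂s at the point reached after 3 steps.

∇E = (6r + s, r + 10s)
Step 1: at (2.5, 0.5), ∇E = (15.5, 7.5) → (2.5, 0.5) − 0.1·(15.5, 7.5) = (0.95, -0.25)
Step 2: at (0.95, -0.25), ∇E = (5.45, -1.55) → (0.95, -0.25) − 0.1·(5.45, -1.55) = (0.405, -0.095)
Step 3: at (0.405, -0.095), ∇E = (2.335, -0.545) → (0.405, -0.095) − 0.1·(2.335, -0.545) = (0.1715, -0.0405)
∂E/∂s at (0.1715, -0.0405) = -0.2335

-0.2335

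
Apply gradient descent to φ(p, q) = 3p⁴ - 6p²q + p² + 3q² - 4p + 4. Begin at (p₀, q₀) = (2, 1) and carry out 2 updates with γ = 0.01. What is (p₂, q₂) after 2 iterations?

(1.22398976, 1.207504)

∇φ = (12p³ - 12pq + 2p - 4, -6p² + 6q)
(p₁, q₁) = (2, 1) − 0.01·(72, -18) = (1.28, 1.18)
(p₂, q₂) = (1.28, 1.18) − 0.01·(5.601024, -2.7504) = (1.22398976, 1.207504)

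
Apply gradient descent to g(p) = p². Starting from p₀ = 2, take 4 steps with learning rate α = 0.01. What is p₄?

1.84473632

g′(p) = 2p
Step 1: g′(2) = 4; p₁ = 2 − 0.01·4 = 1.96
Step 2: g′(1.96) = 3.92; p₂ = 1.96 − 0.01·3.92 = 1.9208
Step 3: g′(1.9208) = 3.8416; p₃ = 1.9208 − 0.01·3.8416 = 1.882384
Step 4: g′(1.882384) = 3.764768; p₄ = 1.882384 − 0.01·3.764768 = 1.84473632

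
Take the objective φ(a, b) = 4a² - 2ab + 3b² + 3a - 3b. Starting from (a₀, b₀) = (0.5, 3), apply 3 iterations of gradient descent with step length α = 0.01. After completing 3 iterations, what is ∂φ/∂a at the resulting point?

∇φ = (8a - 2b + 3, -2a + 6b - 3)
(a₁, b₁) = (0.5, 3) − 0.01·(1, 14) = (0.49, 2.86)
(a₂, b₂) = (0.49, 2.86) − 0.01·(1.2, 13.18) = (0.478, 2.7282)
(a₃, b₃) = (0.478, 2.7282) − 0.01·(1.3676, 12.4132) = (0.464324, 2.604068)
∂φ/∂a at (0.464324, 2.604068) = 1.506456

1.506456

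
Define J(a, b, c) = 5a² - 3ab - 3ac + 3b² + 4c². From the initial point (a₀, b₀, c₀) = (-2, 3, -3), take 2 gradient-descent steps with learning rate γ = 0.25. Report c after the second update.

0.75

∇J = (10a - 3b - 3c, -3a + 6b, -3a + 8c)
(a₁, b₁, c₁) = (-2, 3, -3) − 0.25·(-20, 24, -18) = (3, -3, 1.5)
(a₂, b₂, c₂) = (3, -3, 1.5) − 0.25·(34.5, -27, 3) = (-5.625, 3.75, 0.75)
c = 0.75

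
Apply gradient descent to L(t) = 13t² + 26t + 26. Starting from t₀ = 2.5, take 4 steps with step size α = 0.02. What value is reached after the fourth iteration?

L′(t) = 26t + 26
t₁ = 2.5 − 0.02·91 = 0.68
t₂ = 0.68 − 0.02·43.68 = -0.1936
t₃ = -0.1936 − 0.02·20.9664 = -0.612928
t₄ = -0.612928 − 0.02·10.063872 = -0.81420544

-0.81420544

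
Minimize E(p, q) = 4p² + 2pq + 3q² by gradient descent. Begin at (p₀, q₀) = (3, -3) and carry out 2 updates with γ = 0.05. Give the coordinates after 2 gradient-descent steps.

∇E = (8p + 2q, 2p + 6q)
Step 1: at (3, -3), ∇E = (18, -12) → (3, -3) − 0.05·(18, -12) = (2.1, -2.4)
Step 2: at (2.1, -2.4), ∇E = (12, -10.2) → (2.1, -2.4) − 0.05·(12, -10.2) = (1.5, -1.89)

(1.5, -1.89)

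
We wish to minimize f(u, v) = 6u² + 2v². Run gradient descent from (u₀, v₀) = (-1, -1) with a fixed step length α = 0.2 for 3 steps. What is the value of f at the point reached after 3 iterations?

45.177344

∇f = (12u, 4v)
(u₁, v₁) = (-1, -1) − 0.2·(-12, -4) = (1.4, -0.2)
(u₂, v₂) = (1.4, -0.2) − 0.2·(16.8, -0.8) = (-1.96, -0.04)
(u₃, v₃) = (-1.96, -0.04) − 0.2·(-23.52, -0.16) = (2.744, -0.008)
f(2.744, -0.008) = 45.177344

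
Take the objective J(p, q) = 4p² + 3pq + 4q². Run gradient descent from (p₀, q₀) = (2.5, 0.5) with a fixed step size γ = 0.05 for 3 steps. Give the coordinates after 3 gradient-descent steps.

∇J = (8p + 3q, 3p + 8q)
(p₁, q₁) = (2.5, 0.5) − 0.05·(21.5, 11.5) = (1.425, -0.075)
(p₂, q₂) = (1.425, -0.075) − 0.05·(11.175, 3.675) = (0.86625, -0.25875)
(p₃, q₃) = (0.86625, -0.25875) − 0.05·(6.15375, 0.52875) = (0.5585625, -0.2851875)

(0.5585625, -0.2851875)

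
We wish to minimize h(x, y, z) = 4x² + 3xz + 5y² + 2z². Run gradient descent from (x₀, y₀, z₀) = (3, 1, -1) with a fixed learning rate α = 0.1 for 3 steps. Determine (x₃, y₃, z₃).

(0.477, 0, -0.891)

∇h = (8x + 3z, 10y, 3x + 4z)
(x₁, y₁, z₁) = (3, 1, -1) − 0.1·(21, 10, 5) = (0.9, 0, -1.5)
(x₂, y₂, z₂) = (0.9, 0, -1.5) − 0.1·(2.7, 0, -3.3) = (0.63, 0, -1.17)
(x₃, y₃, z₃) = (0.63, 0, -1.17) − 0.1·(1.53, 0, -2.79) = (0.477, 0, -0.891)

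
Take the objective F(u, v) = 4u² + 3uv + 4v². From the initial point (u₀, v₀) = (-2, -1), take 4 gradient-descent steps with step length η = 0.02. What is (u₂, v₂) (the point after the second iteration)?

(-1.3176, -0.5076)

∇F = (8u + 3v, 3u + 8v)
(u₁, v₁) = (-2, -1) − 0.02·(-19, -14) = (-1.62, -0.72)
(u₂, v₂) = (-1.62, -0.72) − 0.02·(-15.12, -10.62) = (-1.3176, -0.5076)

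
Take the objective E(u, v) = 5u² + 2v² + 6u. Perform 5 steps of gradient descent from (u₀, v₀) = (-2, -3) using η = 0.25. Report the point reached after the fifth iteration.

(10.03125, 0)

∇E = (10u + 6, 4v)
(u₁, v₁) = (-2, -3) − 0.25·(-14, -12) = (1.5, 0)
(u₂, v₂) = (1.5, 0) − 0.25·(21, 0) = (-3.75, 0)
(u₃, v₃) = (-3.75, 0) − 0.25·(-31.5, 0) = (4.125, 0)
(u₄, v₄) = (4.125, 0) − 0.25·(47.25, 0) = (-7.6875, 0)
(u₅, v₅) = (-7.6875, 0) − 0.25·(-70.875, 0) = (10.03125, 0)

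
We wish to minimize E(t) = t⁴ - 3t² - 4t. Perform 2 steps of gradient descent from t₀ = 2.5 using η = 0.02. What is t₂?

E′(t) = 4t³ - 6t - 4
t₁ = 2.5 − 0.02·43.5 = 1.63
t₂ = 1.63 − 0.02·3.542988 = 1.55914024

1.55914024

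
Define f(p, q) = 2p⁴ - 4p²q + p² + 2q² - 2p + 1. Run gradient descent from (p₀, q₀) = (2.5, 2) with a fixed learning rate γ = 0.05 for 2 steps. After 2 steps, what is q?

∇f = (8p³ - 8pq + 2p - 2, -4p² + 4q)
Step 1: at (2.5, 2), ∇f = (88, -17) → (2.5, 2) − 0.05·(88, -17) = (-1.9, 2.85)
Step 2: at (-1.9, 2.85), ∇f = (-17.352, -3.04) → (-1.9, 2.85) − 0.05·(-17.352, -3.04) = (-1.0324, 3.002)
q = 3.002

3.002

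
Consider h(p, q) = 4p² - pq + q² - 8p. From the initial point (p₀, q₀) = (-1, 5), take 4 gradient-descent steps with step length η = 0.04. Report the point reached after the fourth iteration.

(0.9883136, 3.5900928)

∇h = (8p - q - 8, -p + 2q)
(p₁, q₁) = (-1, 5) − 0.04·(-21, 11) = (-0.16, 4.56)
(p₂, q₂) = (-0.16, 4.56) − 0.04·(-13.84, 9.28) = (0.3936, 4.1888)
(p₃, q₃) = (0.3936, 4.1888) − 0.04·(-9.04, 7.984) = (0.7552, 3.86944)
(p₄, q₄) = (0.7552, 3.86944) − 0.04·(-5.82784, 6.98368) = (0.9883136, 3.5900928)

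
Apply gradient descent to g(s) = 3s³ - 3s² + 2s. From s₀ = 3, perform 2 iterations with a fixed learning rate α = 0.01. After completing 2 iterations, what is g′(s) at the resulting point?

25.225345705625

g′(s) = 9s² - 6s + 2
Step 1: g′(3) = 65; s₁ = 3 − 0.01·65 = 2.35
Step 2: g′(2.35) = 37.6025; s₂ = 2.35 − 0.01·37.6025 = 1.973975
g′(s) at (1.973975) = 25.225345705625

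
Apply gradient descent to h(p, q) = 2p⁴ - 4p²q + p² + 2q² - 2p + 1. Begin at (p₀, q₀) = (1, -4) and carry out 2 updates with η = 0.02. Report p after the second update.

0.11552

∇h = (8p³ - 8pq + 2p - 2, -4p² + 4q)
(p₁, q₁) = (1, -4) − 0.02·(40, -20) = (0.2, -3.6)
(p₂, q₂) = (0.2, -3.6) − 0.02·(4.224, -14.56) = (0.11552, -3.3088)
p = 0.11552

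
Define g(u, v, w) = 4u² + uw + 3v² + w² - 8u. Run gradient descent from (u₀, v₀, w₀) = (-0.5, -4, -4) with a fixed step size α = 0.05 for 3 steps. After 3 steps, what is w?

∇g = (8u + w - 8, 6v, u + 2w)
(u₁, v₁, w₁) = (-0.5, -4, -4) − 0.05·(-16, -24, -8.5) = (0.3, -2.8, -3.575)
(u₂, v₂, w₂) = (0.3, -2.8, -3.575) − 0.05·(-9.175, -16.8, -6.85) = (0.75875, -1.96, -3.2325)
(u₃, v₃, w₃) = (0.75875, -1.96, -3.2325) − 0.05·(-5.1625, -11.76, -5.70625) = (1.016875, -1.372, -2.9471875)
w = -2.9471875

-2.9471875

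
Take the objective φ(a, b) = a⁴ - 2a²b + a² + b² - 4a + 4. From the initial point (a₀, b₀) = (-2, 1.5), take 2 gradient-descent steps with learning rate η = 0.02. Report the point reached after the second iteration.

(-1.24784128, 1.618944)

∇φ = (4a³ - 4ab + 2a - 4, -2a² + 2b)
Step 1: at (-2, 1.5), ∇φ = (-28, -5) → (-2, 1.5) − 0.02·(-28, -5) = (-1.44, 1.6)
Step 2: at (-1.44, 1.6), ∇φ = (-9.607936, -0.9472) → (-1.44, 1.6) − 0.02·(-9.607936, -0.9472) = (-1.24784128, 1.618944)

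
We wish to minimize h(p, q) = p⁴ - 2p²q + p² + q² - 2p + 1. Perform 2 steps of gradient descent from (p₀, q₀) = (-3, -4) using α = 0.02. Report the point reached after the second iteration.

(0.22909184, -3.337664)

∇h = (4p³ - 4pq + 2p - 2, -2p² + 2q)
Step 1: at (-3, -4), ∇h = (-164, -26) → (-3, -4) − 0.02·(-164, -26) = (0.28, -3.48)
Step 2: at (0.28, -3.48), ∇h = (2.545408, -7.1168) → (0.28, -3.48) − 0.02·(2.545408, -7.1168) = (0.22909184, -3.337664)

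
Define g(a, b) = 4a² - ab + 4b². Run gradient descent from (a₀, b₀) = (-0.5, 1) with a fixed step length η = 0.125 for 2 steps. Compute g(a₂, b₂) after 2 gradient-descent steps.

0.0013427734375

∇g = (8a - b, -a + 8b)
Step 1: at (-0.5, 1), ∇g = (-5, 8.5) → (-0.5, 1) − 0.125·(-5, 8.5) = (0.125, -0.0625)
Step 2: at (0.125, -0.0625), ∇g = (1.0625, -0.625) → (0.125, -0.0625) − 0.125·(1.0625, -0.625) = (-0.0078125, 0.015625)
g(-0.0078125, 0.015625) = 0.0013427734375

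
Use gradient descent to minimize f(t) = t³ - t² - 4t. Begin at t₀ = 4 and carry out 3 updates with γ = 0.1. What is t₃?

f′(t) = 3t² - 2t - 4
Step 1: f′(4) = 36; t₁ = 4 − 0.1·36 = 0.4
Step 2: f′(0.4) = -4.32; t₂ = 0.4 − 0.1·(-4.32) = 0.832
Step 3: f′(0.832) = -3.587328; t₃ = 0.832 − 0.1·(-3.587328) = 1.1907328

1.1907328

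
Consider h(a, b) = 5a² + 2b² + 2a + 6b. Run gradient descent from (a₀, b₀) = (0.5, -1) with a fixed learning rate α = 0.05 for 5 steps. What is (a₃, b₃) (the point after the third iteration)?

(-0.1125, -1.244)

∇h = (10a + 2, 4b + 6)
Step 1: at (0.5, -1), ∇h = (7, 2) → (0.5, -1) − 0.05·(7, 2) = (0.15, -1.1)
Step 2: at (0.15, -1.1), ∇h = (3.5, 1.6) → (0.15, -1.1) − 0.05·(3.5, 1.6) = (-0.025, -1.18)
Step 3: at (-0.025, -1.18), ∇h = (1.75, 1.28) → (-0.025, -1.18) − 0.05·(1.75, 1.28) = (-0.1125, -1.244)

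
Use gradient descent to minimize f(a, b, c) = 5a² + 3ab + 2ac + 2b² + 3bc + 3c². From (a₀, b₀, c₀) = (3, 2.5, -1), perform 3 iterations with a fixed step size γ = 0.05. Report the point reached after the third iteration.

∇f = (10a + 3b + 2c, 3a + 4b + 3c, 2a + 3b + 6c)
Step 1: at (3, 2.5, -1), ∇f = (35.5, 16, 7.5) → (3, 2.5, -1) − 0.05·(35.5, 16, 7.5) = (1.225, 1.7, -1.375)
Step 2: at (1.225, 1.7, -1.375), ∇f = (14.6, 6.35, -0.7) → (1.225, 1.7, -1.375) − 0.05·(14.6, 6.35, -0.7) = (0.495, 1.3825, -1.34)
Step 3: at (0.495, 1.3825, -1.34), ∇f = (6.4175, 2.995, -2.9025) → (0.495, 1.3825, -1.34) − 0.05·(6.4175, 2.995, -2.9025) = (0.174125, 1.23275, -1.194875)

(0.174125, 1.23275, -1.194875)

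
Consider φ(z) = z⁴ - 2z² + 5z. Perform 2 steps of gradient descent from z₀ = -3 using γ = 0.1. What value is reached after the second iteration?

φ′(z) = 4z³ - 4z + 5
z₁ = -3 − 0.1·(-91) = 6.1
z₂ = 6.1 − 0.1·888.524 = -82.7524

-82.7524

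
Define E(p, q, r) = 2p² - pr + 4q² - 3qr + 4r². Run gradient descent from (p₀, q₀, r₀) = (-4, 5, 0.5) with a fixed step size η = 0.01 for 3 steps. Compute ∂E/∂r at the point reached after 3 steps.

-2.973846

∇E = (4p - r, 8q - 3r, -p - 3q + 8r)
Step 1: at (-4, 5, 0.5), ∇E = (-16.5, 38.5, -7) → (-4, 5, 0.5) − 0.01·(-16.5, 38.5, -7) = (-3.835, 4.615, 0.57)
Step 2: at (-3.835, 4.615, 0.57), ∇E = (-15.91, 35.21, -5.45) → (-3.835, 4.615, 0.57) − 0.01·(-15.91, 35.21, -5.45) = (-3.6759, 4.2629, 0.6245)
Step 3: at (-3.6759, 4.2629, 0.6245), ∇E = (-15.3281, 32.2297, -4.1168) → (-3.6759, 4.2629, 0.6245) − 0.01·(-15.3281, 32.2297, -4.1168) = (-3.522619, 3.940603, 0.665668)
∂E/∂r at (-3.522619, 3.940603, 0.665668) = -2.973846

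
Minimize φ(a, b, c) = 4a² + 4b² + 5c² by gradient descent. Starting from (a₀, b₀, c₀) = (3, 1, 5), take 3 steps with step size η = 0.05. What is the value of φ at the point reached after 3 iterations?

3.819365

∇φ = (8a, 8b, 10c)
Step 1: at (3, 1, 5), ∇φ = (24, 8, 50) → (3, 1, 5) − 0.05·(24, 8, 50) = (1.8, 0.6, 2.5)
Step 2: at (1.8, 0.6, 2.5), ∇φ = (14.4, 4.8, 25) → (1.8, 0.6, 2.5) − 0.05·(14.4, 4.8, 25) = (1.08, 0.36, 1.25)
Step 3: at (1.08, 0.36, 1.25), ∇φ = (8.64, 2.88, 12.5) → (1.08, 0.36, 1.25) − 0.05·(8.64, 2.88, 12.5) = (0.648, 0.216, 0.625)
φ(0.648, 0.216, 0.625) = 3.819365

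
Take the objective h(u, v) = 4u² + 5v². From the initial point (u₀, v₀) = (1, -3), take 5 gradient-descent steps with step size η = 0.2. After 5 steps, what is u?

-0.07776

∇h = (8u, 10v)
Step 1: at (1, -3), ∇h = (8, -30) → (1, -3) − 0.2·(8, -30) = (-0.6, 3)
Step 2: at (-0.6, 3), ∇h = (-4.8, 30) → (-0.6, 3) − 0.2·(-4.8, 30) = (0.36, -3)
Step 3: at (0.36, -3), ∇h = (2.88, -30) → (0.36, -3) − 0.2·(2.88, -30) = (-0.216, 3)
Step 4: at (-0.216, 3), ∇h = (-1.728, 30) → (-0.216, 3) − 0.2·(-1.728, 30) = (0.1296, -3)
Step 5: at (0.1296, -3), ∇h = (1.0368, -30) → (0.1296, -3) − 0.2·(1.0368, -30) = (-0.07776, 3)
u = -0.07776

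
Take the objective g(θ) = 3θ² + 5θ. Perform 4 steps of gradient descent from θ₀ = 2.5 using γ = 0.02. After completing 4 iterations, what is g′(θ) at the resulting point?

g′(θ) = 6θ + 5
Step 1: g′(2.5) = 20; θ₁ = 2.5 − 0.02·20 = 2.1
Step 2: g′(2.1) = 17.6; θ₂ = 2.1 − 0.02·17.6 = 1.748
Step 3: g′(1.748) = 15.488; θ₃ = 1.748 − 0.02·15.488 = 1.43824
Step 4: g′(1.43824) = 13.62944; θ₄ = 1.43824 − 0.02·13.62944 = 1.1656512
g′(θ) at (1.1656512) = 11.9939072

11.9939072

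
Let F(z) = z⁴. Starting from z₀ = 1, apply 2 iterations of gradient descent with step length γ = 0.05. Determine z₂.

F′(z) = 4z³
z₁ = 1 − 0.05·4 = 0.8
z₂ = 0.8 − 0.05·2.048 = 0.6976

0.6976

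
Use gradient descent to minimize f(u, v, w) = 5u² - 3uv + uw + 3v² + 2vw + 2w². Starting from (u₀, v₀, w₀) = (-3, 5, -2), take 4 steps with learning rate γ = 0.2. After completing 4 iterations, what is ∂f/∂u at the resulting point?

∇f = (10u - 3v + w, -3u + 6v + 2w, u + 2v + 4w)
(u₁, v₁, w₁) = (-3, 5, -2) − 0.2·(-47, 35, -1) = (6.4, -2, -1.8)
(u₂, v₂, w₂) = (6.4, -2, -1.8) − 0.2·(68.2, -34.8, -4.8) = (-7.24, 4.96, -0.84)
(u₃, v₃, w₃) = (-7.24, 4.96, -0.84) − 0.2·(-88.12, 49.8, -0.68) = (10.384, -5, -0.704)
(u₄, v₄, w₄) = (10.384, -5, -0.704) − 0.2·(118.136, -62.56, -2.432) = (-13.2432, 7.512, -0.2176)
∂f/∂u at (-13.2432, 7.512, -0.2176) = -155.1856

-155.1856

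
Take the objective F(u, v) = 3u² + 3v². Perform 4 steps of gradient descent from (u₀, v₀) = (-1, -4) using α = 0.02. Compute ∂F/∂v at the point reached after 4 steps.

-14.39268864

∇F = (6u, 6v)
(u₁, v₁) = (-1, -4) − 0.02·(-6, -24) = (-0.88, -3.52)
(u₂, v₂) = (-0.88, -3.52) − 0.02·(-5.28, -21.12) = (-0.7744, -3.0976)
(u₃, v₃) = (-0.7744, -3.0976) − 0.02·(-4.6464, -18.5856) = (-0.681472, -2.725888)
(u₄, v₄) = (-0.681472, -2.725888) − 0.02·(-4.088832, -16.355328) = (-0.59969536, -2.39878144)
∂F/∂v at (-0.59969536, -2.39878144) = -14.39268864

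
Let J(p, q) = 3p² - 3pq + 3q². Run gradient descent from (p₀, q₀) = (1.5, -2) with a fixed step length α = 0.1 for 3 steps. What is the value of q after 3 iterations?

-0.0875

∇J = (6p - 3q, -3p + 6q)
Step 1: at (1.5, -2), ∇J = (15, -16.5) → (1.5, -2) − 0.1·(15, -16.5) = (0, -0.35)
Step 2: at (0, -0.35), ∇J = (1.05, -2.1) → (0, -0.35) − 0.1·(1.05, -2.1) = (-0.105, -0.14)
Step 3: at (-0.105, -0.14), ∇J = (-0.21, -0.525) → (-0.105, -0.14) − 0.1·(-0.21, -0.525) = (-0.084, -0.0875)
q = -0.0875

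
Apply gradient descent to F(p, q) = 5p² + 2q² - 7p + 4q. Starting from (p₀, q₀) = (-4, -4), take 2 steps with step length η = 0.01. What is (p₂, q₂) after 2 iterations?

∇F = (10p - 7, 4q + 4)
Step 1: at (-4, -4), ∇F = (-47, -12) → (-4, -4) − 0.01·(-47, -12) = (-3.53, -3.88)
Step 2: at (-3.53, -3.88), ∇F = (-42.3, -11.52) → (-3.53, -3.88) − 0.01·(-42.3, -11.52) = (-3.107, -3.7648)

(-3.107, -3.7648)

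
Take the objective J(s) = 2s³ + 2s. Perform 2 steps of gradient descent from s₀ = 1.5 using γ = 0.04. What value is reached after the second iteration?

0.614144

J′(s) = 6s² + 2
Step 1: J′(1.5) = 15.5; s₁ = 1.5 − 0.04·15.5 = 0.88
Step 2: J′(0.88) = 6.6464; s₂ = 0.88 − 0.04·6.6464 = 0.614144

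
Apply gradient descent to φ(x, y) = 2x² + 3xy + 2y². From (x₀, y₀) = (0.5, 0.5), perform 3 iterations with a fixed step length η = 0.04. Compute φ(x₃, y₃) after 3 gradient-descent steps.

0.243799621632

∇φ = (4x + 3y, 3x + 4y)
(x₁, y₁) = (0.5, 0.5) − 0.04·(3.5, 3.5) = (0.36, 0.36)
(x₂, y₂) = (0.36, 0.36) − 0.04·(2.52, 2.52) = (0.2592, 0.2592)
(x₃, y₃) = (0.2592, 0.2592) − 0.04·(1.8144, 1.8144) = (0.186624, 0.186624)
φ(0.186624, 0.186624) = 0.243799621632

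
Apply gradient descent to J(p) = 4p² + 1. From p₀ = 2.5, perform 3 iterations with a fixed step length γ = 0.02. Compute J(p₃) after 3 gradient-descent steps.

9.7824507904

J′(p) = 8p
p₁ = 2.5 − 0.02·20 = 2.1
p₂ = 2.1 − 0.02·16.8 = 1.764
p₃ = 1.764 − 0.02·14.112 = 1.48176
J(1.48176) = 9.7824507904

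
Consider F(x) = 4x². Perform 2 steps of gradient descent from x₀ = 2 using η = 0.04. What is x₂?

0.9248

F′(x) = 8x
Step 1: F′(2) = 16; x₁ = 2 − 0.04·16 = 1.36
Step 2: F′(1.36) = 10.88; x₂ = 1.36 − 0.04·10.88 = 0.9248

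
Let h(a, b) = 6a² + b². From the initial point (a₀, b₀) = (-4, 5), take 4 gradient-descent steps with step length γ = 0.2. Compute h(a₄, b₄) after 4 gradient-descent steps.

1417.17739776

∇h = (12a, 2b)
(a₁, b₁) = (-4, 5) − 0.2·(-48, 10) = (5.6, 3)
(a₂, b₂) = (5.6, 3) − 0.2·(67.2, 6) = (-7.84, 1.8)
(a₃, b₃) = (-7.84, 1.8) − 0.2·(-94.08, 3.6) = (10.976, 1.08)
(a₄, b₄) = (10.976, 1.08) − 0.2·(131.712, 2.16) = (-15.3664, 0.648)
h(-15.3664, 0.648) = 1417.17739776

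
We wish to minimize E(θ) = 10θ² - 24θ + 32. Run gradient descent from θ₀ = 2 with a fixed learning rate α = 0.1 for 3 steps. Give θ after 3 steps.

E′(θ) = 20θ - 24
θ₁ = 2 − 0.1·16 = 0.4
θ₂ = 0.4 − 0.1·(-16) = 2
θ₃ = 2 − 0.1·16 = 0.4

0.4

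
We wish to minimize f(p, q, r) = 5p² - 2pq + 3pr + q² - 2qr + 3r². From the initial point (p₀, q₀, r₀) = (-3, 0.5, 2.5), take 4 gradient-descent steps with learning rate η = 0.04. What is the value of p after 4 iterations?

-0.83566336

∇f = (10p - 2q + 3r, -2p + 2q - 2r, 3p - 2q + 6r)
(p₁, q₁, r₁) = (-3, 0.5, 2.5) − 0.04·(-23.5, 2, 5) = (-2.06, 0.42, 2.3)
(p₂, q₂, r₂) = (-2.06, 0.42, 2.3) − 0.04·(-14.54, 0.36, 6.78) = (-1.4784, 0.4056, 2.0288)
(p₃, q₃, r₃) = (-1.4784, 0.4056, 2.0288) − 0.04·(-9.5088, -0.2896, 6.9264) = (-1.098048, 0.417184, 1.751744)
(p₄, q₄, r₄) = (-1.098048, 0.417184, 1.751744) − 0.04·(-6.559616, -0.473024, 6.381952) = (-0.83566336, 0.43610496, 1.49646592)
p = -0.83566336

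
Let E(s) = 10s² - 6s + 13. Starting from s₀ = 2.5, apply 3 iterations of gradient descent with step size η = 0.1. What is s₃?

E′(s) = 20s - 6
s₁ = 2.5 − 0.1·44 = -1.9
s₂ = -1.9 − 0.1·(-44) = 2.5
s₃ = 2.5 − 0.1·44 = -1.9

-1.9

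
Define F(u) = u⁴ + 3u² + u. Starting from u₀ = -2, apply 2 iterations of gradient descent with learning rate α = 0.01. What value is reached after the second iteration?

F′(u) = 4u³ + 6u + 1
Step 1: F′(-2) = -43; u₁ = -2 − 0.01·(-43) = -1.57
Step 2: F′(-1.57) = -23.899572; u₂ = -1.57 − 0.01·(-23.899572) = -1.33100428

-1.33100428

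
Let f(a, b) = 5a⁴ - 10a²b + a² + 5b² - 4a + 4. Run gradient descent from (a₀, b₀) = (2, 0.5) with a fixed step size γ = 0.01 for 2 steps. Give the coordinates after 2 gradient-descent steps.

(0.6868, 0.801)

∇f = (20a³ - 20ab + 2a - 4, -10a² + 10b)
Step 1: at (2, 0.5), ∇f = (140, -35) → (2, 0.5) − 0.01·(140, -35) = (0.6, 0.85)
Step 2: at (0.6, 0.85), ∇f = (-8.68, 4.9) → (0.6, 0.85) − 0.01·(-8.68, 4.9) = (0.6868, 0.801)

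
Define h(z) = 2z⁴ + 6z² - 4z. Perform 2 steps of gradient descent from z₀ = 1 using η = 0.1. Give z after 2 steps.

h′(z) = 8z³ + 12z - 4
z₁ = 1 − 0.1·16 = -0.6
z₂ = -0.6 − 0.1·(-12.928) = 0.6928

0.6928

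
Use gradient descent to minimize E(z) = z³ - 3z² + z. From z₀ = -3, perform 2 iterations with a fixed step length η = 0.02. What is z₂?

E′(z) = 3z² - 6z + 1
z₁ = -3 − 0.02·46 = -3.92
z₂ = -3.92 − 0.02·70.6192 = -5.332384

-5.332384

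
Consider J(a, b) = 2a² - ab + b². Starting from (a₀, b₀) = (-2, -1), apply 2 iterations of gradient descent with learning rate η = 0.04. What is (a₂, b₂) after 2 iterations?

(-1.4848, -0.9888)

∇J = (4a - b, -a + 2b)
(a₁, b₁) = (-2, -1) − 0.04·(-7, 0) = (-1.72, -1)
(a₂, b₂) = (-1.72, -1) − 0.04·(-5.88, -0.28) = (-1.4848, -0.9888)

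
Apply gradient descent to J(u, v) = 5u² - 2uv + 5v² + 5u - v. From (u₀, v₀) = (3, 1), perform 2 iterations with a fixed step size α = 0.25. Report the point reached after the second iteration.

(6.75, -2.75)

∇J = (10u - 2v + 5, -2u + 10v - 1)
Step 1: at (3, 1), ∇J = (33, 3) → (3, 1) − 0.25·(33, 3) = (-5.25, 0.25)
Step 2: at (-5.25, 0.25), ∇J = (-48, 12) → (-5.25, 0.25) − 0.25·(-48, 12) = (6.75, -2.75)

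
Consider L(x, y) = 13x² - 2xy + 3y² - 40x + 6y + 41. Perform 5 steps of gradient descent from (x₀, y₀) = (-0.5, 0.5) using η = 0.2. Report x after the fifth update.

2848.63088

∇L = (26x - 2y - 40, -2x + 6y + 6)
(x₁, y₁) = (-0.5, 0.5) − 0.2·(-54, 10) = (10.3, -1.5)
(x₂, y₂) = (10.3, -1.5) − 0.2·(230.8, -23.6) = (-35.86, 3.22)
(x₃, y₃) = (-35.86, 3.22) − 0.2·(-978.8, 97.04) = (159.9, -16.188)
(x₄, y₄) = (159.9, -16.188) − 0.2·(4149.776, -410.928) = (-670.0552, 65.9976)
(x₅, y₅) = (-670.0552, 65.9976) − 0.2·(-17593.4304, 1742.096) = (2848.63088, -282.4216)
x = 2848.63088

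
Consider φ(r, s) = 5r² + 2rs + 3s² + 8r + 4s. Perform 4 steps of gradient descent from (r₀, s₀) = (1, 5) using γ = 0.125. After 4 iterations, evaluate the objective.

∇φ = (10r + 2s + 8, 2r + 6s + 4)
Step 1: at (1, 5), ∇φ = (28, 36) → (1, 5) − 0.125·(28, 36) = (-2.5, 0.5)
Step 2: at (-2.5, 0.5), ∇φ = (-16, 2) → (-2.5, 0.5) − 0.125·(-16, 2) = (-0.5, 0.25)
Step 3: at (-0.5, 0.25), ∇φ = (3.5, 4.5) → (-0.5, 0.25) − 0.125·(3.5, 4.5) = (-0.9375, -0.3125)
Step 4: at (-0.9375, -0.3125), ∇φ = (-2, 0.25) → (-0.9375, -0.3125) − 0.125·(-2, 0.25) = (-0.6875, -0.34375)
φ(-0.6875, -0.34375) = -3.6845703125

-3.6845703125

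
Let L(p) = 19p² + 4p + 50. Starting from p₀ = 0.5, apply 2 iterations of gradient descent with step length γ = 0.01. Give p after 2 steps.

0.1274

L′(p) = 38p + 4
p₁ = 0.5 − 0.01·23 = 0.27
p₂ = 0.27 − 0.01·14.26 = 0.1274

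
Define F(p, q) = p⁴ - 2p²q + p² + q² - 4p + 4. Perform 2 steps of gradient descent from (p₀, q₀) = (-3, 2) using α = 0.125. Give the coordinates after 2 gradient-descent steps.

(-311.4921875, 21.953125)

∇F = (4p³ - 4pq + 2p - 4, -2p² + 2q)
(p₁, q₁) = (-3, 2) − 0.125·(-94, -14) = (8.75, 3.75)
(p₂, q₂) = (8.75, 3.75) − 0.125·(2561.9375, -145.625) = (-311.4921875, 21.953125)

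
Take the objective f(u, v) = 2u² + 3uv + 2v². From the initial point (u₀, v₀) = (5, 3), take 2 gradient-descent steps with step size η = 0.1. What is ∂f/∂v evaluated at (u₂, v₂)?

∇f = (4u + 3v, 3u + 4v)
Step 1: at (5, 3), ∇f = (29, 27) → (5, 3) − 0.1·(29, 27) = (2.1, 0.3)
Step 2: at (2.1, 0.3), ∇f = (9.3, 7.5) → (2.1, 0.3) − 0.1·(9.3, 7.5) = (1.17, -0.45)
∂f/∂v at (1.17, -0.45) = 1.71

1.71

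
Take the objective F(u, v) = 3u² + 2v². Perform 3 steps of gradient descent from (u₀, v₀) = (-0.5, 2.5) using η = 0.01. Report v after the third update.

2.21184

∇F = (6u, 4v)
Step 1: at (-0.5, 2.5), ∇F = (-3, 10) → (-0.5, 2.5) − 0.01·(-3, 10) = (-0.47, 2.4)
Step 2: at (-0.47, 2.4), ∇F = (-2.82, 9.6) → (-0.47, 2.4) − 0.01·(-2.82, 9.6) = (-0.4418, 2.304)
Step 3: at (-0.4418, 2.304), ∇F = (-2.6508, 9.216) → (-0.4418, 2.304) − 0.01·(-2.6508, 9.216) = (-0.415292, 2.21184)
v = 2.21184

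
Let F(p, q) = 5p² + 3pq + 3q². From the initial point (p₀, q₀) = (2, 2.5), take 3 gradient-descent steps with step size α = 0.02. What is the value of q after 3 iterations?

∇F = (10p + 3q, 3p + 6q)
Step 1: at (2, 2.5), ∇F = (27.5, 21) → (2, 2.5) − 0.02·(27.5, 21) = (1.45, 2.08)
Step 2: at (1.45, 2.08), ∇F = (20.74, 16.83) → (1.45, 2.08) − 0.02·(20.74, 16.83) = (1.0352, 1.7434)
Step 3: at (1.0352, 1.7434), ∇F = (15.5822, 13.566) → (1.0352, 1.7434) − 0.02·(15.5822, 13.566) = (0.723556, 1.47208)
q = 1.47208

1.47208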